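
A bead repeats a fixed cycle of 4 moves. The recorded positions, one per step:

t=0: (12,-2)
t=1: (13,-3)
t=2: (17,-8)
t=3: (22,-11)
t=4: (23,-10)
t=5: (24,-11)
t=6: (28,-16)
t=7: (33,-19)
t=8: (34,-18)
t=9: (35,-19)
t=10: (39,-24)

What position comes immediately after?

Step-to-step displacements: (+1,-1), (+4,-5), (+5,-3), (+1,+1), (+1,-1), (+4,-5), (+5,-3), (+1,+1), (+1,-1), (+4,-5) — a repeating cycle of length 4.
step 11: apply (+5,-3) → (44,-27)

(44,-27)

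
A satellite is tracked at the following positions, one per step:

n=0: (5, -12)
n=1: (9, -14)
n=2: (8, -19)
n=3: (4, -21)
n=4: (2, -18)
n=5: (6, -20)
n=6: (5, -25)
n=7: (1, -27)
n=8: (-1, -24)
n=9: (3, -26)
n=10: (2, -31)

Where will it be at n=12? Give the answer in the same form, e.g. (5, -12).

(-4, -30)

Differencing gives (+4, -2), (-1, -5), (-4, -2), (-2, +3), (+4, -2), (-1, -5), (-4, -2), (-2, +3), (+4, -2), (-1, -5). This is the pattern (+4, -2), (-1, -5), (-4, -2), (-2, +3) repeated.
step 11: apply (-4, -2) → (-2, -33)
step 12: apply (-2, +3) → (-4, -30)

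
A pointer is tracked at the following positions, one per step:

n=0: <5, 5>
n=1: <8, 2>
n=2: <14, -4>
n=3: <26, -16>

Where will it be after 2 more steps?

<98, -88>

The jumps are <+3, -3>, <+6, -6>, <+12, -12> — a geometric progression with ratio 2.
step 4: <26, -16> + <+24, -24> → <50, -40>
step 5: <50, -40> + <+48, -48> → <98, -88>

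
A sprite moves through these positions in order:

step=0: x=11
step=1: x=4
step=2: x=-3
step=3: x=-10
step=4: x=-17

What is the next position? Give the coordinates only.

Each step adds -7 to the position.
step 5: -17 − 7 → x=-24

x=-24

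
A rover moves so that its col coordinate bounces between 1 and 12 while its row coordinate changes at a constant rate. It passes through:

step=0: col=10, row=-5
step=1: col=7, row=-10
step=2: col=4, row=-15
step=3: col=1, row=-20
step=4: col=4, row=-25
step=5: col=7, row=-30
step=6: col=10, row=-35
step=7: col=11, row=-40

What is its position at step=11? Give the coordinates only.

The col coordinate reflects between 1 and 12, moving 3 per step.
  step 8: 11 → 8
  step 9: 8 → 5
  step 10: 5 → 2
  step 11: 2 → 3
The row coordinate changes by -5 each step: at step 11 it is -60.

col=3, row=-60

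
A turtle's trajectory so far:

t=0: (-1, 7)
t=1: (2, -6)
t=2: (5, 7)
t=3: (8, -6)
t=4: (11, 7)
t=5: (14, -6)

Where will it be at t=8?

(23, 7)

First: linear, +3 per step → 23 at step 8.
Second: cycles through 7, -6 every 2 steps. Step 8 lands at position 0 of the cycle → 7.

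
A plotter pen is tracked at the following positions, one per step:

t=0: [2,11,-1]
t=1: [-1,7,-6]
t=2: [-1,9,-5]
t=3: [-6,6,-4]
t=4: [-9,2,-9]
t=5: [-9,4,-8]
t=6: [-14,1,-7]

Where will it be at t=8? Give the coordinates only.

[-17,-1,-11]

The moves between consecutive positions are [-3,-4,-5], [+0,+2,+1], [-5,-3,+1], [-3,-4,-5], [+0,+2,+1], [-5,-3,+1]; they repeat the 3-cycle [[-3,-4,-5], [+0,+2,+1], [-5,-3,+1]].
step 7: apply [-3,-4,-5] → [-17,-3,-12]
step 8: apply [+0,+2,+1] → [-17,-1,-11]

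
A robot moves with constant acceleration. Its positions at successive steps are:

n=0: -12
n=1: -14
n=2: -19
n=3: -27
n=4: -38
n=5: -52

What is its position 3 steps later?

-112

First differences are -2, -5, -8, -11, -14; their common second difference is -3 (constant acceleration).
step 6: -52 − 17 → -69
step 7: -69 − 20 → -89
step 8: -89 − 23 → -112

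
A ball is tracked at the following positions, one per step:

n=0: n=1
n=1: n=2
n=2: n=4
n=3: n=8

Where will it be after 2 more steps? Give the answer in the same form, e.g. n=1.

n=32

Consecutive displacements +1, +2, +4 scale by a factor of 2 each step.
step 4: 8 + 8 → n=16
step 5: 16 + 16 → n=32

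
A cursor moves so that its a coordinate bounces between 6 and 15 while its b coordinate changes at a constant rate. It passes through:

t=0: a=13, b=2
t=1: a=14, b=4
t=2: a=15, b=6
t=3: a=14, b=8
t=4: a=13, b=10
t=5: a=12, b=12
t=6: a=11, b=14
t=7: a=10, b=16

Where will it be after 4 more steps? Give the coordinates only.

a=6, b=24

The a coordinate travels 1 per step and bounces off the walls at 6 and 15.
  step 8: 10 → 9
  step 9: 9 → 8
  step 10: 8 → 7
  step 11: 7 → 6
The b coordinate changes by +2 each step: at step 11 it is 24.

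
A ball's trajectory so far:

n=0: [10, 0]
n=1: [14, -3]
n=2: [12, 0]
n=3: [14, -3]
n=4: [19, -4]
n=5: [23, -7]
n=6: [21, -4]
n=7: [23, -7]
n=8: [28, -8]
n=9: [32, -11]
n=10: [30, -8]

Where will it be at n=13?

[41, -15]

The moves between consecutive positions are [+4, -3], [-2, +3], [+2, -3], [+5, -1], [+4, -3], [-2, +3], [+2, -3], [+5, -1], [+4, -3], [-2, +3]; they repeat the 4-cycle [[+4, -3], [-2, +3], [+2, -3], [+5, -1]].
step 11: apply [+2, -3] → [32, -11]
step 12: apply [+5, -1] → [37, -12]
step 13: apply [+4, -3] → [41, -15]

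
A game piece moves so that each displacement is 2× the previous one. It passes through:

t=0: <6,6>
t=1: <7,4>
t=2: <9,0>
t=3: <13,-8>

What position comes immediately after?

The jumps are <+1,-2>, <+2,-4>, <+4,-8> — a geometric progression with ratio 2.
step 4: <13,-8> + <+8,-16> → <21,-24>

<21,-24>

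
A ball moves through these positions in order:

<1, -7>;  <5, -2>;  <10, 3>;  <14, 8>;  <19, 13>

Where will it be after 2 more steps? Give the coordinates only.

<28, 23>

The moves between consecutive positions are <+4, +5>, <+5, +5>, <+4, +5>, <+5, +5>; they repeat the 2-cycle [<+4, +5>, <+5, +5>].
step 5: apply <+4, +5> → <23, 18>
step 6: apply <+5, +5> → <28, 23>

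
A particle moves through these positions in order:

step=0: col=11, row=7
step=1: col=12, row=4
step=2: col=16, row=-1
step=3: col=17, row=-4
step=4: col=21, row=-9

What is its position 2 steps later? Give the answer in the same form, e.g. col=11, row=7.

col=26, row=-17

Step-to-step displacements: (+1,-3), (+4,-5), (+1,-3), (+4,-5) — a repeating cycle of length 2.
step 5: apply (+1,-3) → col=22, row=-12
step 6: apply (+4,-5) → col=26, row=-17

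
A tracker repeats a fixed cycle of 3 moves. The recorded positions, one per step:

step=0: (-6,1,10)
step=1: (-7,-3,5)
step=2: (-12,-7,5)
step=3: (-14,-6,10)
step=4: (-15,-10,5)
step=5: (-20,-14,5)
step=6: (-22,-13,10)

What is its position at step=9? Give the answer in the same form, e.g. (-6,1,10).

Differencing gives (-1,-4,-5), (-5,-4,+0), (-2,+1,+5), (-1,-4,-5), (-5,-4,+0), (-2,+1,+5). This is the pattern (-1,-4,-5), (-5,-4,+0), (-2,+1,+5) repeated.
step 7: apply (-1,-4,-5) → (-23,-17,5)
step 8: apply (-5,-4,+0) → (-28,-21,5)
step 9: apply (-2,+1,+5) → (-30,-20,10)

(-30,-20,10)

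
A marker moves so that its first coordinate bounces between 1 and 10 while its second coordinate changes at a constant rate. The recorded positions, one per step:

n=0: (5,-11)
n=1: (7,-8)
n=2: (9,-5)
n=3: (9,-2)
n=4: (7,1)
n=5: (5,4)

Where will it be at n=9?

The first coordinate travels 2 per step and bounces off the walls at 1 and 10.
  step 6: 5 → 3
  step 7: 3 → 1
  step 8: 1 → 3
  step 9: 3 → 5
The second coordinate changes by +3 each step: at step 9 it is 16.

(5,16)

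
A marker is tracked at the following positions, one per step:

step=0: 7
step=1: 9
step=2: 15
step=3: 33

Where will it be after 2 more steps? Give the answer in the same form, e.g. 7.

Consecutive displacements +2, +6, +18 scale by a factor of 3 each step.
step 4: 33 + 54 → 87
step 5: 87 + 162 → 249

249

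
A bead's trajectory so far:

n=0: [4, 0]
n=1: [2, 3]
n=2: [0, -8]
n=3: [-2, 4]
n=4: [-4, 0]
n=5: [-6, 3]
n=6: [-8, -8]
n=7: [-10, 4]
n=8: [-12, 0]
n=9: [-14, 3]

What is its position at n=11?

[-18, 4]

First: linear, -2 per step → -18 at step 11.
Second: cycles through 0, 3, -8, 4 every 4 steps. Step 11 lands at position 3 of the cycle → 4.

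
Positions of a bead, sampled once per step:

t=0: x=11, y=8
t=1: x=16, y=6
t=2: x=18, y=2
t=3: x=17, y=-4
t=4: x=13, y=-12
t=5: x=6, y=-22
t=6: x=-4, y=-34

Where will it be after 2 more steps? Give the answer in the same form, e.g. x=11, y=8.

x=-33, y=-64

First differences are (+5, -2), (+2, -4), (-1, -6), (-4, -8), (-7, -10), (-10, -12); their common second difference is (-3, -2) (constant acceleration).
step 7: x=-4, y=-34 + (-13, -14) → x=-17, y=-48
step 8: x=-17, y=-48 + (-16, -16) → x=-33, y=-64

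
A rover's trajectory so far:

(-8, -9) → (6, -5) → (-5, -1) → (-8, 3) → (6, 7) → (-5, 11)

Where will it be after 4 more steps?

(-8, 27)

First: cycles through -8, 6, -5 every 3 steps. Step 9 lands at position 0 of the cycle → -8.
Second: linear, +4 per step → 27 at step 9.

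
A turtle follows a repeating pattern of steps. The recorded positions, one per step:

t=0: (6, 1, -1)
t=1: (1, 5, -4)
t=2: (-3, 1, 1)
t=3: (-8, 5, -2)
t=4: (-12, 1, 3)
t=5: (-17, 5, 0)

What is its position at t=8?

(-30, 1, 7)

The moves between consecutive positions are (-5, +4, -3), (-4, -4, +5), (-5, +4, -3), (-4, -4, +5), (-5, +4, -3); they repeat the 2-cycle [(-5, +4, -3), (-4, -4, +5)].
step 6: apply (-4, -4, +5) → (-21, 1, 5)
step 7: apply (-5, +4, -3) → (-26, 5, 2)
step 8: apply (-4, -4, +5) → (-30, 1, 7)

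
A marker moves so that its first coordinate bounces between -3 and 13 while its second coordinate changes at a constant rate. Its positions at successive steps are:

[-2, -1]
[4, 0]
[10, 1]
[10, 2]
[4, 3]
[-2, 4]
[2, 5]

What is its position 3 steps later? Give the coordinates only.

The first coordinate reflects between -3 and 13, moving 6 per step.
  step 7: 2 → 8
  step 8: 8 → 12
  step 9: 12 → 6
The second coordinate changes by +1 each step: at step 9 it is 8.

[6, 8]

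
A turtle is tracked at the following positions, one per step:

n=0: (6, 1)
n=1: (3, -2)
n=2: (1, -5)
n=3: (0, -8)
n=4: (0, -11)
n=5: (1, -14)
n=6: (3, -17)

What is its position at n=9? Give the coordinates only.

First differences are (-3, -3), (-2, -3), (-1, -3), (+0, -3), (+1, -3), (+2, -3); their common second difference is (+1, +0) (constant acceleration).
step 7: (3, -17) + (+3, -3) → (6, -20)
step 8: (6, -20) + (+4, -3) → (10, -23)
step 9: (10, -23) + (+5, -3) → (15, -26)

(15, -26)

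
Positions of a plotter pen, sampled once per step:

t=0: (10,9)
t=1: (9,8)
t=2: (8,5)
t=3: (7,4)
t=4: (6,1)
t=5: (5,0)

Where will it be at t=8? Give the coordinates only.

(2,-7)

Step-to-step displacements: (-1,-1), (-1,-3), (-1,-1), (-1,-3), (-1,-1) — a repeating cycle of length 2.
step 6: apply (-1,-3) → (4,-3)
step 7: apply (-1,-1) → (3,-4)
step 8: apply (-1,-3) → (2,-7)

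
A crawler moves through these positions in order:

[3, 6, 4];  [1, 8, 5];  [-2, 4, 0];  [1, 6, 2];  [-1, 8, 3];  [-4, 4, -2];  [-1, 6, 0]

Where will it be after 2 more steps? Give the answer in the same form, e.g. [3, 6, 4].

Differencing gives [-2, +2, +1], [-3, -4, -5], [+3, +2, +2], [-2, +2, +1], [-3, -4, -5], [+3, +2, +2]. This is the pattern [-2, +2, +1], [-3, -4, -5], [+3, +2, +2] repeated.
step 7: apply [-2, +2, +1] → [-3, 8, 1]
step 8: apply [-3, -4, -5] → [-6, 4, -4]

[-6, 4, -4]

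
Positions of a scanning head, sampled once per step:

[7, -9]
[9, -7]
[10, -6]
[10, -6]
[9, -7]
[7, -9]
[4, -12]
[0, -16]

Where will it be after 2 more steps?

[-11, -27]

Taking differences between consecutive positions: [+2, +2], [+1, +1], [+0, +0], [-1, -1], [-2, -2], [-3, -3], [-4, -4]. These grow by [-1, -1] each step.
step 8: [0, -16] + [-5, -5] → [-5, -21]
step 9: [-5, -21] + [-6, -6] → [-11, -27]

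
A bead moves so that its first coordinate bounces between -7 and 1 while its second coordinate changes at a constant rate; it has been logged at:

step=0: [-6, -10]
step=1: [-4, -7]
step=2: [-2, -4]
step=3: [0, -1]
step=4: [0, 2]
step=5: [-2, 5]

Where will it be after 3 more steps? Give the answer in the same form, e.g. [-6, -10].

[-6, 14]

The first coordinate reflects between -7 and 1, moving 2 per step.
  step 6: -2 → -4
  step 7: -4 → -6
  step 8: -6 → -6
The second coordinate changes by +3 each step: at step 8 it is 14.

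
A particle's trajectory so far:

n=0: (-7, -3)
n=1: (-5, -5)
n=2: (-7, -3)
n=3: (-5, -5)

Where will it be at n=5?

(-5, -5)

Step-to-step displacements: (+2, -2), (-2, +2), (+2, -2); each is -1× the previous.
step 4: (-5, -5) + (-2, +2) → (-7, -3)
step 5: (-7, -3) + (+2, -2) → (-5, -5)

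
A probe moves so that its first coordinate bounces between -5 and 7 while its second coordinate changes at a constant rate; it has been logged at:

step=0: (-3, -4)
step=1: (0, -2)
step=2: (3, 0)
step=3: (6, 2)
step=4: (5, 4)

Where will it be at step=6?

The first coordinate reflects between -5 and 7, moving 3 per step.
  step 5: 5 → 2
  step 6: 2 → -1
The second coordinate changes by +2 each step: at step 6 it is 8.

(-1, 8)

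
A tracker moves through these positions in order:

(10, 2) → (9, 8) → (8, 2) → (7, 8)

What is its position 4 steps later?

First: linear, -1 per step → 3 at step 7.
Second: cycles through 2, 8 every 2 steps. Step 7 lands at position 1 of the cycle → 8.

(3, 8)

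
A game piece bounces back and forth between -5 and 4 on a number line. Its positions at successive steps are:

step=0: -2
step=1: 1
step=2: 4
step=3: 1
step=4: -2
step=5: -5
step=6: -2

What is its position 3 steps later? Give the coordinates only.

1

The value reflects between -5 and 4, moving 3 per step.
  step 7: -2 → 1
  step 8: 1 → 4
  step 9: 4 → 1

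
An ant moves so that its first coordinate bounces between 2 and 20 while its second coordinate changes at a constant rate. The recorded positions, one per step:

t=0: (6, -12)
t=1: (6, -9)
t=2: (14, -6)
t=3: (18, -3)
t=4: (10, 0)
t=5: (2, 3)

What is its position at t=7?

(18, 9)

The first coordinate travels 8 per step and bounces off the walls at 2 and 20.
  step 6: 2 → 10
  step 7: 10 → 18
The second coordinate changes by +3 each step: at step 7 it is 9.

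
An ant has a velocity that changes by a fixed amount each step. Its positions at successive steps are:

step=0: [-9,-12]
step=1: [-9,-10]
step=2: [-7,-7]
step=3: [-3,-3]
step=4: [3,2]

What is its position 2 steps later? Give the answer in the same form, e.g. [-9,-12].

First differences are [+0,+2], [+2,+3], [+4,+4], [+6,+5]; their common second difference is [+2,+1] (constant acceleration).
step 5: [3,2] + [+8,+6] → [11,8]
step 6: [11,8] + [+10,+7] → [21,15]

[21,15]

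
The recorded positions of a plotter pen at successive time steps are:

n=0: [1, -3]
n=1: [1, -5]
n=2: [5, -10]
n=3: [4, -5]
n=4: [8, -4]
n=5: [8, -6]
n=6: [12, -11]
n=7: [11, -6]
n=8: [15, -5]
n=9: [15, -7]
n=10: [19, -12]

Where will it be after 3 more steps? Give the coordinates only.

Step-to-step displacements: [+0, -2], [+4, -5], [-1, +5], [+4, +1], [+0, -2], [+4, -5], [-1, +5], [+4, +1], [+0, -2], [+4, -5] — a repeating cycle of length 4.
step 11: apply [-1, +5] → [18, -7]
step 12: apply [+4, +1] → [22, -6]
step 13: apply [+0, -2] → [22, -8]

[22, -8]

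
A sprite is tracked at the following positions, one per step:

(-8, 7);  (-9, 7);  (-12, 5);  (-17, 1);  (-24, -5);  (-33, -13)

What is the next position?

First differences are (-1, +0), (-3, -2), (-5, -4), (-7, -6), (-9, -8); their common second difference is (-2, -2) (constant acceleration).
step 6: (-33, -13) + (-11, -10) → (-44, -23)

(-44, -23)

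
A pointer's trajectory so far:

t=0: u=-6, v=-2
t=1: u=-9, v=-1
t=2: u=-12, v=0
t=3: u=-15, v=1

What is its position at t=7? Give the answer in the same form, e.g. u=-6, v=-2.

Each step adds (-3,+1) to the position.
step 4: u=-15, v=1 + (-3,+1) → u=-18, v=2
step 5: u=-18, v=2 + (-3,+1) → u=-21, v=3
step 6: u=-21, v=3 + (-3,+1) → u=-24, v=4
step 7: u=-24, v=4 + (-3,+1) → u=-27, v=5

u=-27, v=5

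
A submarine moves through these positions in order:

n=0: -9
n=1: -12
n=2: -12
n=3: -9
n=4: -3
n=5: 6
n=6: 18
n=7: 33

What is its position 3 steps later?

Successive displacements: -3, +0, +3, +6, +9, +12, +15 — each changes by +3.
step 8: 33 + 18 → 51
step 9: 51 + 21 → 72
step 10: 72 + 24 → 96

96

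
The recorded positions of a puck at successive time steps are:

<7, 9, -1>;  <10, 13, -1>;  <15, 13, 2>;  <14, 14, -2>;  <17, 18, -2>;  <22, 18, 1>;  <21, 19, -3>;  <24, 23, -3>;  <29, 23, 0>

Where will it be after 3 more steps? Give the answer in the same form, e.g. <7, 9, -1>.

<36, 28, -1>

Step-to-step displacements: <+3, +4, +0>, <+5, +0, +3>, <-1, +1, -4>, <+3, +4, +0>, <+5, +0, +3>, <-1, +1, -4>, <+3, +4, +0>, <+5, +0, +3> — a repeating cycle of length 3.
step 9: apply <-1, +1, -4> → <28, 24, -4>
step 10: apply <+3, +4, +0> → <31, 28, -4>
step 11: apply <+5, +0, +3> → <36, 28, -1>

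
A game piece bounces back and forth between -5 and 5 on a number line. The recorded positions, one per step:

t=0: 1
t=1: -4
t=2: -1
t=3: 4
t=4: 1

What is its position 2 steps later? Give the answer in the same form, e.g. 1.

The value reflects between -5 and 5, moving 5 per step.
  step 5: 1 → -4
  step 6: -4 → -1

-1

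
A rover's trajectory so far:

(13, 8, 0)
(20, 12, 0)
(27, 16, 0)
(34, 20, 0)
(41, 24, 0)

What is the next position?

Constant displacement of (+7, +4, +0) per step.
step 5: (41, 24, 0) + (+7, +4, +0) → (48, 28, 0)

(48, 28, 0)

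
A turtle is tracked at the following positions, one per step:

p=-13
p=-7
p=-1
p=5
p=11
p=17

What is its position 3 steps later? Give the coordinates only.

The position changes by +6 every step.
step 6: 17 + 6 → p=23
step 7: 23 + 6 → p=29
step 8: 29 + 6 → p=35

p=35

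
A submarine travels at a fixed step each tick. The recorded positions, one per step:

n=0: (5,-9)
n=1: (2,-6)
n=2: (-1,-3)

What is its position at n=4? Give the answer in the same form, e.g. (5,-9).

(-7,3)

The position changes by (-3,+3) every step.
step 3: (-1,-3) + (-3,+3) → (-4,0)
step 4: (-4,0) + (-3,+3) → (-7,3)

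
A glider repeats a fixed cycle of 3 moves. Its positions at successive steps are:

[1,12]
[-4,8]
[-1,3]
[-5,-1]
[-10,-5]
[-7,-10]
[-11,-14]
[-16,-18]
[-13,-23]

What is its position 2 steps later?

[-22,-31]

The moves between consecutive positions are [-5,-4], [+3,-5], [-4,-4], [-5,-4], [+3,-5], [-4,-4], [-5,-4], [+3,-5]; they repeat the 3-cycle [[-5,-4], [+3,-5], [-4,-4]].
step 9: apply [-4,-4] → [-17,-27]
step 10: apply [-5,-4] → [-22,-31]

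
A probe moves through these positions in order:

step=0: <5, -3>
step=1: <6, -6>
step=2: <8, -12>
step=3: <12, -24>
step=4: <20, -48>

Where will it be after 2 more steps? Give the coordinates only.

<68, -192>

Consecutive displacements <+1, -3>, <+2, -6>, <+4, -12>, <+8, -24> scale by a factor of 2 each step.
step 5: <20, -48> + <+16, -48> → <36, -96>
step 6: <36, -96> + <+32, -96> → <68, -192>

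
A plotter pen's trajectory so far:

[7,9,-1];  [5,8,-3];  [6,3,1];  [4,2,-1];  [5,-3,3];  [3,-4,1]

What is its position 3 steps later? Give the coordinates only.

[3,-15,7]

Differencing gives [-2,-1,-2], [+1,-5,+4], [-2,-1,-2], [+1,-5,+4], [-2,-1,-2]. This is the pattern [-2,-1,-2], [+1,-5,+4] repeated.
step 6: apply [+1,-5,+4] → [4,-9,5]
step 7: apply [-2,-1,-2] → [2,-10,3]
step 8: apply [+1,-5,+4] → [3,-15,7]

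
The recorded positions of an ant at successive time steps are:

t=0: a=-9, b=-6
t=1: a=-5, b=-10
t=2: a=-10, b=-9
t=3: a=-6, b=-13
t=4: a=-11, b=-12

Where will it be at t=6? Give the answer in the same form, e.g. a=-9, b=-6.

Step-to-step displacements: (+4, -4), (-5, +1), (+4, -4), (-5, +1) — a repeating cycle of length 2.
step 5: apply (+4, -4) → a=-7, b=-16
step 6: apply (-5, +1) → a=-12, b=-15

a=-12, b=-15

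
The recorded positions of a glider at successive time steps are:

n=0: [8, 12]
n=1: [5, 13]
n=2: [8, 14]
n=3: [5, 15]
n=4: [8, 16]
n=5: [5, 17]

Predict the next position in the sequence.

[8, 18]

First: cycles through 8, 5 every 2 steps. Step 6 lands at position 0 of the cycle → 8.
Second: linear, +1 per step → 18 at step 6.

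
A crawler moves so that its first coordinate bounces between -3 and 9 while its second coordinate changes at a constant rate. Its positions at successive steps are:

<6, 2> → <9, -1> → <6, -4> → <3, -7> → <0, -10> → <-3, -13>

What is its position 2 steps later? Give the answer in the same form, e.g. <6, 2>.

<3, -19>

The first coordinate reflects between -3 and 9, moving 3 per step.
  step 6: -3 → 0
  step 7: 0 → 3
The second coordinate changes by -3 each step: at step 7 it is -19.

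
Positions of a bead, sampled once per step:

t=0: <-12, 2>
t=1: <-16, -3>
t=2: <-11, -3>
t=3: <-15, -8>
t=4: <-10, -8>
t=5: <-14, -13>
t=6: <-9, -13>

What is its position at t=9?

<-12, -23>

Differencing gives <-4, -5>, <+5, +0>, <-4, -5>, <+5, +0>, <-4, -5>, <+5, +0>. This is the pattern <-4, -5>, <+5, +0> repeated.
step 7: apply <-4, -5> → <-13, -18>
step 8: apply <+5, +0> → <-8, -18>
step 9: apply <-4, -5> → <-12, -23>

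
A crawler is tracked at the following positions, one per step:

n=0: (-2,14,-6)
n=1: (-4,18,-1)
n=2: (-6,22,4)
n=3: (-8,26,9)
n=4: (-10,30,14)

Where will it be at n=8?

(-18,46,34)

Constant displacement of (-2,+4,+5) per step.
step 5: (-10,30,14) + (-2,+4,+5) → (-12,34,19)
step 6: (-12,34,19) + (-2,+4,+5) → (-14,38,24)
step 7: (-14,38,24) + (-2,+4,+5) → (-16,42,29)
step 8: (-16,42,29) + (-2,+4,+5) → (-18,46,34)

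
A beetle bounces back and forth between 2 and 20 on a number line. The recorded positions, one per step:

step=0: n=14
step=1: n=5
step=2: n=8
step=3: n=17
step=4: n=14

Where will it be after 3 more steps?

The value travels 9 per step and bounces off the walls at 2 and 20.
  step 5: 14 → 5
  step 6: 5 → 8
  step 7: 8 → 17

n=17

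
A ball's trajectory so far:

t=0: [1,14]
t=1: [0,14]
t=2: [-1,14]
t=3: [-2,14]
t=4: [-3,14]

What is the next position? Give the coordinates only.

The position changes by [-1,+0] every step.
step 5: [-3,14] + [-1,+0] → [-4,14]

[-4,14]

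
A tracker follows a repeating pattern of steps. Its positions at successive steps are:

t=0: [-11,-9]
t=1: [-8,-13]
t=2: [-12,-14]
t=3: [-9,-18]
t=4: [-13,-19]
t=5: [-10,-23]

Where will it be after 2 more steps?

[-11,-28]

The moves between consecutive positions are [+3,-4], [-4,-1], [+3,-4], [-4,-1], [+3,-4]; they repeat the 2-cycle [[+3,-4], [-4,-1]].
step 6: apply [-4,-1] → [-14,-24]
step 7: apply [+3,-4] → [-11,-28]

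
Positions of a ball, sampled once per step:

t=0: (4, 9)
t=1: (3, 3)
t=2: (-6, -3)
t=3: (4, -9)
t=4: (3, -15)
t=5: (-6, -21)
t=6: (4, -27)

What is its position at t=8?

(-6, -39)

First: cycles through 4, 3, -6 every 3 steps. Step 8 lands at position 2 of the cycle → -6.
Second: linear, -6 per step → -39 at step 8.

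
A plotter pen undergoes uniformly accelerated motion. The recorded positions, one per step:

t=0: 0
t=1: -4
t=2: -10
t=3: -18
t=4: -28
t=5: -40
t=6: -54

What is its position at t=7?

-70

First differences are -4, -6, -8, -10, -12, -14; their common second difference is -2 (constant acceleration).
step 7: -54 − 16 → -70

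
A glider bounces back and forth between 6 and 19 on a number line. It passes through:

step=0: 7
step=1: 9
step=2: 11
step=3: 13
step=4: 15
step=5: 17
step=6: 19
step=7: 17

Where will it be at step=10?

11

The value reflects between 6 and 19, moving 2 per step.
  step 8: 17 → 15
  step 9: 15 → 13
  step 10: 13 → 11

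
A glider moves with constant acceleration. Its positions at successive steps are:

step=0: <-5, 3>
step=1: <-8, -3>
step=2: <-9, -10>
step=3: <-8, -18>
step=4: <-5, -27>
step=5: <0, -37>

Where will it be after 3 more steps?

Taking differences between consecutive positions: <-3, -6>, <-1, -7>, <+1, -8>, <+3, -9>, <+5, -10>. These grow by <+2, -1> each step.
step 6: <0, -37> + <+7, -11> → <7, -48>
step 7: <7, -48> + <+9, -12> → <16, -60>
step 8: <16, -60> + <+11, -13> → <27, -73>

<27, -73>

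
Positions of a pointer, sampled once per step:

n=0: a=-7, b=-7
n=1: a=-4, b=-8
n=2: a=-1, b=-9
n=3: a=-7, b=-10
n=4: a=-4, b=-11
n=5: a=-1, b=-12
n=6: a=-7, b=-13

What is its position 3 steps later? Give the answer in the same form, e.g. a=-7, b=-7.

The a coordinate repeats the cycle [-7, -4, -1] with period 3; step 9 mod 3 = 0, giving -7.
The b coordinate changes by -1 each step, so at step 9 it is -7 + 9·(-1) = -16.

a=-7, b=-16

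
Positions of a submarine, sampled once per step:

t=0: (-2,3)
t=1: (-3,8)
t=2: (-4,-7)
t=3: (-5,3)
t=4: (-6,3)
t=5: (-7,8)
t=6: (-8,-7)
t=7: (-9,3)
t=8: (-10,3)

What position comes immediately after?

(-11,8)

First: linear, -1 per step → -11 at step 9.
Second: cycles through 3, 8, -7, 3 every 4 steps. Step 9 lands at position 1 of the cycle → 8.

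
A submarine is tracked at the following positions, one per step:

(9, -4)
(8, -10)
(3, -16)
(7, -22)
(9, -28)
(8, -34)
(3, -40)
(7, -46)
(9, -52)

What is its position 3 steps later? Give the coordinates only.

(7, -70)

The first coordinate repeats the cycle [9, 8, 3, 7] with period 4; step 11 mod 4 = 3, giving 7.
The second coordinate changes by -6 each step, so at step 11 it is -4 + 11·(-6) = -70.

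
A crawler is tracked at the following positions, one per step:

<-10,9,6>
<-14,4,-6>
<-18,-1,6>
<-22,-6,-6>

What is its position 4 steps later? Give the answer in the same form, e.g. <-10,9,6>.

<-38,-26,-6>

The first coordinate changes by -4 each step, so at step 7 it is -10 + 7·(-4) = -38.
The second coordinate changes by -5 each step, so at step 7 it is 9 + 7·(-5) = -26.
The third coordinate repeats the cycle [6, -6] with period 2; step 7 mod 2 = 1, giving -6.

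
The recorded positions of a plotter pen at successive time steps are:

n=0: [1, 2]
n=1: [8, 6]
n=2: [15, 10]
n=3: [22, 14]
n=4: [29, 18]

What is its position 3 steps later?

Constant displacement of [+7, +4] per step.
step 5: [29, 18] + [+7, +4] → [36, 22]
step 6: [36, 22] + [+7, +4] → [43, 26]
step 7: [43, 26] + [+7, +4] → [50, 30]

[50, 30]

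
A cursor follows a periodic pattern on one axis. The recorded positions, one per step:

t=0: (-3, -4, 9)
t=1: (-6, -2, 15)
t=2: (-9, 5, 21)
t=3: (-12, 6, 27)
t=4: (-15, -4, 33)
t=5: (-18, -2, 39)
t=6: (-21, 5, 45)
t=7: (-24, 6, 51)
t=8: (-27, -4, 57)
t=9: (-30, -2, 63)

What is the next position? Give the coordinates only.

First: linear, -3 per step → -33 at step 10.
Second: cycles through -4, -2, 5, 6 every 4 steps. Step 10 lands at position 2 of the cycle → 5.
Third: linear, +6 per step → 69 at step 10.

(-33, 5, 69)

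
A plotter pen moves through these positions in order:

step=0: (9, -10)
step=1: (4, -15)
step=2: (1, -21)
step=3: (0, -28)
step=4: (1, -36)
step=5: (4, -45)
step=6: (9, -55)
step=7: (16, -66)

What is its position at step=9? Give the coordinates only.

(36, -91)

Taking differences between consecutive positions: (-5, -5), (-3, -6), (-1, -7), (+1, -8), (+3, -9), (+5, -10), (+7, -11). These grow by (+2, -1) each step.
step 8: (16, -66) + (+9, -12) → (25, -78)
step 9: (25, -78) + (+11, -13) → (36, -91)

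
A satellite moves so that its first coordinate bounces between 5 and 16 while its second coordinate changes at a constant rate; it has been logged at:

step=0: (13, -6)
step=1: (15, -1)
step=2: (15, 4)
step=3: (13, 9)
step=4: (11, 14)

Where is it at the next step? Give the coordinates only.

The first coordinate reflects between 5 and 16, moving 2 per step.
  step 5: 11 → 9
The second coordinate changes by +5 each step: at step 5 it is 19.

(9, 19)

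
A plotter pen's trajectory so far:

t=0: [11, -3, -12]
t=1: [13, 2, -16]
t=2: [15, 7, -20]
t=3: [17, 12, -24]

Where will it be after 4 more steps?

[25, 32, -40]

Constant displacement of [+2, +5, -4] per step.
step 4: [17, 12, -24] + [+2, +5, -4] → [19, 17, -28]
step 5: [19, 17, -28] + [+2, +5, -4] → [21, 22, -32]
step 6: [21, 22, -32] + [+2, +5, -4] → [23, 27, -36]
step 7: [23, 27, -36] + [+2, +5, -4] → [25, 32, -40]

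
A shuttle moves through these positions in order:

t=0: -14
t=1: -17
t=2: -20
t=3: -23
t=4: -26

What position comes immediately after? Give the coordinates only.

-29

Each step adds -3 to the position.
step 5: -26 − 3 → -29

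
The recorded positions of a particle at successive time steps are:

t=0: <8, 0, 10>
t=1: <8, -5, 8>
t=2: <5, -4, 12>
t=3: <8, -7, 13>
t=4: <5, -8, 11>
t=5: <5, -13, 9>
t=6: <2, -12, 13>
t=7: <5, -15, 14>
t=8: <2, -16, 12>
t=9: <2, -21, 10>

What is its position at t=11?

Differencing gives <+0, -5, -2>, <-3, +1, +4>, <+3, -3, +1>, <-3, -1, -2>, <+0, -5, -2>, <-3, +1, +4>, <+3, -3, +1>, <-3, -1, -2>, <+0, -5, -2>. This is the pattern <+0, -5, -2>, <-3, +1, +4>, <+3, -3, +1>, <-3, -1, -2> repeated.
step 10: apply <-3, +1, +4> → <-1, -20, 14>
step 11: apply <+3, -3, +1> → <2, -23, 15>

<2, -23, 15>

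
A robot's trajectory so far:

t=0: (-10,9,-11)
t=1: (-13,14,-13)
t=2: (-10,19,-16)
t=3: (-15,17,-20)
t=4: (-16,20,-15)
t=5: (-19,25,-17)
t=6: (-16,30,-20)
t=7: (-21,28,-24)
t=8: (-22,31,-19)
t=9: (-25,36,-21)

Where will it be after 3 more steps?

Step-to-step displacements: (-3,+5,-2), (+3,+5,-3), (-5,-2,-4), (-1,+3,+5), (-3,+5,-2), (+3,+5,-3), (-5,-2,-4), (-1,+3,+5), (-3,+5,-2) — a repeating cycle of length 4.
step 10: apply (+3,+5,-3) → (-22,41,-24)
step 11: apply (-5,-2,-4) → (-27,39,-28)
step 12: apply (-1,+3,+5) → (-28,42,-23)

(-28,42,-23)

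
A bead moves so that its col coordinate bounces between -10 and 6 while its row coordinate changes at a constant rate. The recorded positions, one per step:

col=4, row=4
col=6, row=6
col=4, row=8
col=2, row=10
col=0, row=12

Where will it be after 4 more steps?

The col coordinate travels 2 per step and bounces off the walls at -10 and 6.
  step 5: 0 → -2
  step 6: -2 → -4
  step 7: -4 → -6
  step 8: -6 → -8
The row coordinate changes by +2 each step: at step 8 it is 20.

col=-8, row=20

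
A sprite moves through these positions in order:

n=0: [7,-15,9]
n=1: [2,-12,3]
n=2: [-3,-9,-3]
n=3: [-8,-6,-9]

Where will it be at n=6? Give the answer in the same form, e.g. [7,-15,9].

Constant displacement of [-5,+3,-6] per step.
step 4: [-8,-6,-9] + [-5,+3,-6] → [-13,-3,-15]
step 5: [-13,-3,-15] + [-5,+3,-6] → [-18,0,-21]
step 6: [-18,0,-21] + [-5,+3,-6] → [-23,3,-27]

[-23,3,-27]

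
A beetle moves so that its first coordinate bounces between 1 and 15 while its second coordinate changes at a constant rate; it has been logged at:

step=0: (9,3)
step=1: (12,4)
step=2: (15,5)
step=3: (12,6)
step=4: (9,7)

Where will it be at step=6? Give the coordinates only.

The first coordinate travels 3 per step and bounces off the walls at 1 and 15.
  step 5: 9 → 6
  step 6: 6 → 3
The second coordinate changes by +1 each step: at step 6 it is 9.

(3,9)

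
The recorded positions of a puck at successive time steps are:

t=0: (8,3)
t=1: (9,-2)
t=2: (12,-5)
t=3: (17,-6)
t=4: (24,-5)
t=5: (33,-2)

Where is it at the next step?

Taking differences between consecutive positions: (+1,-5), (+3,-3), (+5,-1), (+7,+1), (+9,+3). These grow by (+2,+2) each step.
step 6: (33,-2) + (+11,+5) → (44,3)

(44,3)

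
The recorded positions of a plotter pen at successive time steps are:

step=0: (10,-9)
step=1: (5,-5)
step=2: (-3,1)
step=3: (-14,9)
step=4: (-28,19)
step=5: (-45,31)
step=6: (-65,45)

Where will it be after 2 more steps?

(-114,79)

Successive displacements: (-5,+4), (-8,+6), (-11,+8), (-14,+10), (-17,+12), (-20,+14) — each changes by (-3,+2).
step 7: (-65,45) + (-23,+16) → (-88,61)
step 8: (-88,61) + (-26,+18) → (-114,79)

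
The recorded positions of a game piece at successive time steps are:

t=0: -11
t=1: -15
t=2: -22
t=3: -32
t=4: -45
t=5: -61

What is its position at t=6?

-80

Successive displacements: -4, -7, -10, -13, -16 — each changes by -3.
step 6: -61 − 19 → -80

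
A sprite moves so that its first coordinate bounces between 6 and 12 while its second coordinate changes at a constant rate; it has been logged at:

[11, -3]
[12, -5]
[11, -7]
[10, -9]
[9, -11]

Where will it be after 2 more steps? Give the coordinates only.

[7, -15]

The first coordinate reflects between 6 and 12, moving 1 per step.
  step 5: 9 → 8
  step 6: 8 → 7
The second coordinate changes by -2 each step: at step 6 it is -15.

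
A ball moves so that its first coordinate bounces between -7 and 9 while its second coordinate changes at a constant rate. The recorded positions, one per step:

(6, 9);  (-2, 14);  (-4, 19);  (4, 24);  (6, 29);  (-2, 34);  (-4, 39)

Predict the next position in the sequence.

The first coordinate travels 8 per step and bounces off the walls at -7 and 9.
  step 7: -4 → 4
The second coordinate changes by +5 each step: at step 7 it is 44.

(4, 44)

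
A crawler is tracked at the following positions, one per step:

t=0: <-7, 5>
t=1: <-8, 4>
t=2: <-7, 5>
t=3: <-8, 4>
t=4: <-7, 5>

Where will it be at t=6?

Step-to-step displacements: <-1, -1>, <+1, +1>, <-1, -1>, <+1, +1>; each is -1× the previous.
step 5: <-7, 5> + <-1, -1> → <-8, 4>
step 6: <-8, 4> + <+1, +1> → <-7, 5>

<-7, 5>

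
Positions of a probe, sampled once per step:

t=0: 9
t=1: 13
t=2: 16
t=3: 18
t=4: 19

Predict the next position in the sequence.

First differences are +4, +3, +2, +1; their common second difference is -1 (constant acceleration).
step 5: 19 + 0 → 19

19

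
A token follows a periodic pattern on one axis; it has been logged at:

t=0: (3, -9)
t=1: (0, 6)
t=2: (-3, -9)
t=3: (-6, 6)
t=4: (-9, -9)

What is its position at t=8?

First: linear, -3 per step → -21 at step 8.
Second: cycles through -9, 6 every 2 steps. Step 8 lands at position 0 of the cycle → -9.

(-21, -9)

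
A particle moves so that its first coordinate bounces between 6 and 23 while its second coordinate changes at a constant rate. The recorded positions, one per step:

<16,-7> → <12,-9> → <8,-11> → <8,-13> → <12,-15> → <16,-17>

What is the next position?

The first coordinate reflects between 6 and 23, moving 4 per step.
  step 6: 16 → 20
The second coordinate changes by -2 each step: at step 6 it is -19.

<20,-19>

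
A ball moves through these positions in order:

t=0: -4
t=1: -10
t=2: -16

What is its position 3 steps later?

Constant displacement of -6 per step.
step 3: -16 − 6 → -22
step 4: -22 − 6 → -28
step 5: -28 − 6 → -34

-34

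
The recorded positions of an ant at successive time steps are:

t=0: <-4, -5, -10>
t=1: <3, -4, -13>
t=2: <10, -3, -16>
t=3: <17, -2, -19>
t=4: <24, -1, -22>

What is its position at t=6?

The position changes by <+7, +1, -3> every step.
step 5: <24, -1, -22> + <+7, +1, -3> → <31, 0, -25>
step 6: <31, 0, -25> + <+7, +1, -3> → <38, 1, -28>

<38, 1, -28>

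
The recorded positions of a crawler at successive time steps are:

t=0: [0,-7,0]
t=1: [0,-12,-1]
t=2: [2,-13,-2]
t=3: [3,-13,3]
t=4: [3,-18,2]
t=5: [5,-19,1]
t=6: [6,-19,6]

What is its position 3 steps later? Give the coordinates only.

Step-to-step displacements: [+0,-5,-1], [+2,-1,-1], [+1,+0,+5], [+0,-5,-1], [+2,-1,-1], [+1,+0,+5] — a repeating cycle of length 3.
step 7: apply [+0,-5,-1] → [6,-24,5]
step 8: apply [+2,-1,-1] → [8,-25,4]
step 9: apply [+1,+0,+5] → [9,-25,9]

[9,-25,9]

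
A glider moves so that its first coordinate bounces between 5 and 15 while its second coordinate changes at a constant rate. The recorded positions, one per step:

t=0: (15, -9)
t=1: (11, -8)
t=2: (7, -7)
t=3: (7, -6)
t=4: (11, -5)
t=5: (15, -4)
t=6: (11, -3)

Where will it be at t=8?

(7, -1)

The first coordinate travels 4 per step and bounces off the walls at 5 and 15.
  step 7: 11 → 7
  step 8: 7 → 7
The second coordinate changes by +1 each step: at step 8 it is -1.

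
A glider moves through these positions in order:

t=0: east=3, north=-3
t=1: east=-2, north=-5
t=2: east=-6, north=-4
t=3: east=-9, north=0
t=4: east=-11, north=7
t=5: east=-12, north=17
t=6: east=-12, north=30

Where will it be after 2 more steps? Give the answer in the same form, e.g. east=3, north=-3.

First differences are (-5,-2), (-4,+1), (-3,+4), (-2,+7), (-1,+10), (+0,+13); their common second difference is (+1,+3) (constant acceleration).
step 7: east=-12, north=30 + (+1,+16) → east=-11, north=46
step 8: east=-11, north=46 + (+2,+19) → east=-9, north=65

east=-9, north=65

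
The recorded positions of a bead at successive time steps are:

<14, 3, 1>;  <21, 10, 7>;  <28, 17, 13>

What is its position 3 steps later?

<49, 38, 31>

Constant displacement of <+7, +7, +6> per step.
step 3: <28, 17, 13> + <+7, +7, +6> → <35, 24, 19>
step 4: <35, 24, 19> + <+7, +7, +6> → <42, 31, 25>
step 5: <42, 31, 25> + <+7, +7, +6> → <49, 38, 31>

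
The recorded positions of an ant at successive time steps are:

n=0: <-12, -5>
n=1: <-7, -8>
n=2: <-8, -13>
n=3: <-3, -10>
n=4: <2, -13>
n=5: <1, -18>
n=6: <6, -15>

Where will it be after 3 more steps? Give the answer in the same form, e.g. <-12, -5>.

<15, -20>

The moves between consecutive positions are <+5, -3>, <-1, -5>, <+5, +3>, <+5, -3>, <-1, -5>, <+5, +3>; they repeat the 3-cycle [<+5, -3>, <-1, -5>, <+5, +3>].
step 7: apply <+5, -3> → <11, -18>
step 8: apply <-1, -5> → <10, -23>
step 9: apply <+5, +3> → <15, -20>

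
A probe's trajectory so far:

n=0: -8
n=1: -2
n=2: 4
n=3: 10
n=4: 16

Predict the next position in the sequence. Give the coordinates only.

22

Constant displacement of +6 per step.
step 5: 16 + 6 → 22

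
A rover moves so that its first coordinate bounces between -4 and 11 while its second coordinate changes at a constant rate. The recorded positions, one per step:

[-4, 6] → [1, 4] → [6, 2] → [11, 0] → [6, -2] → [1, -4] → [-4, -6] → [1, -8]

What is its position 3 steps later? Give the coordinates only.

The first coordinate reflects between -4 and 11, moving 5 per step.
  step 8: 1 → 6
  step 9: 6 → 11
  step 10: 11 → 6
The second coordinate changes by -2 each step: at step 10 it is -14.

[6, -14]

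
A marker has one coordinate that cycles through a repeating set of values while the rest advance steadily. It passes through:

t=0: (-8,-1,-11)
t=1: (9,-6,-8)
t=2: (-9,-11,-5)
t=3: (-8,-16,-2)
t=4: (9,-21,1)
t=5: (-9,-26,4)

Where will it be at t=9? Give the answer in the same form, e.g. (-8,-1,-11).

The first coordinate repeats the cycle [-8, 9, -9] with period 3; step 9 mod 3 = 0, giving -8.
The second coordinate changes by -5 each step, so at step 9 it is -1 + 9·(-5) = -46.
The third coordinate changes by +3 each step, so at step 9 it is -11 + 9·(3) = 16.

(-8,-46,16)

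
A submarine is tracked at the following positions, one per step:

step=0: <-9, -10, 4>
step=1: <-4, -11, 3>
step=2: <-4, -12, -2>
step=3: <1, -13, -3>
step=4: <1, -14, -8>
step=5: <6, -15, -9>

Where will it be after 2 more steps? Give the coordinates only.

Differencing gives <+5, -1, -1>, <+0, -1, -5>, <+5, -1, -1>, <+0, -1, -5>, <+5, -1, -1>. This is the pattern <+5, -1, -1>, <+0, -1, -5> repeated.
step 6: apply <+0, -1, -5> → <6, -16, -14>
step 7: apply <+5, -1, -1> → <11, -17, -15>

<11, -17, -15>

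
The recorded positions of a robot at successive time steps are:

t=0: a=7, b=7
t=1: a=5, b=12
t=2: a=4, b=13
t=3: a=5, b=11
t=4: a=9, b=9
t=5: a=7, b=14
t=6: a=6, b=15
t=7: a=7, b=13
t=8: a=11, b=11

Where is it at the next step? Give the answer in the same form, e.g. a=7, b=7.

Step-to-step displacements: (-2, +5), (-1, +1), (+1, -2), (+4, -2), (-2, +5), (-1, +1), (+1, -2), (+4, -2) — a repeating cycle of length 4.
step 9: apply (-2, +5) → a=9, b=16

a=9, b=16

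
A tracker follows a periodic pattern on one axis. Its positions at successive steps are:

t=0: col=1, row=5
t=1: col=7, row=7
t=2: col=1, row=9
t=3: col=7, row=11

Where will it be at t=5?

col=7, row=15

The col coordinate repeats the cycle [1, 7] with period 2; step 5 mod 2 = 1, giving 7.
The row coordinate changes by +2 each step, so at step 5 it is 5 + 5·(2) = 15.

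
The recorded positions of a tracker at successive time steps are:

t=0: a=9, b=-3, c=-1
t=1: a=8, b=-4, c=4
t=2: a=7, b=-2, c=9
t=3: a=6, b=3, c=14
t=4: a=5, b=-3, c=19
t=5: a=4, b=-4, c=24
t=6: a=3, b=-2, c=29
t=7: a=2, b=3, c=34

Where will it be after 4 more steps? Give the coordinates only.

The a coordinate changes by -1 each step, so at step 11 it is 9 + 11·(-1) = -2.
The b coordinate repeats the cycle [-3, -4, -2, 3] with period 4; step 11 mod 4 = 3, giving 3.
The c coordinate changes by +5 each step, so at step 11 it is -1 + 11·(5) = 54.

a=-2, b=3, c=54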